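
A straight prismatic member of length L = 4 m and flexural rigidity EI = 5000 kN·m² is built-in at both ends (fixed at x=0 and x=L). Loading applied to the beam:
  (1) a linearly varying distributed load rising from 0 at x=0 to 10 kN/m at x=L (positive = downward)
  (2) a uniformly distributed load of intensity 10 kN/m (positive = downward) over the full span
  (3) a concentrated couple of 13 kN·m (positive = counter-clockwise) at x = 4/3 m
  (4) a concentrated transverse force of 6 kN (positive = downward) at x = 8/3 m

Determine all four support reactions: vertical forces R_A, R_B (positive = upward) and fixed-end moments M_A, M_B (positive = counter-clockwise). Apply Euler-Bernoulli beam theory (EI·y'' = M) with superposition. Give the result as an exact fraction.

Load 1 — triangular load w₀=10 kN/m (0→w₀ over full span):
  R_A = 3w₀L/20 = 3·10·4/20 = 6 kN
  M_A = w₀L²/30 = 10·4²/30 = 16/3 kN·m
  R_B = 7w₀L/20 = 7·10·4/20 = 14 kN
  M_B = -w₀L²/20 = -10·4²/20 = -8 kN·m
Load 2 — uniform load w=10 kN/m over full span:
  R_A = wL/2 = 10·4/2 = 20 kN
  M_A = wL²/12 = 10·4²/12 = 40/3 kN·m
  R_B = wL/2 = 10·4/2 = 20 kN
  M_B = -wL²/12 = -10·4²/12 = -40/3 kN·m
Load 3 — applied couple M₀=13 kN·m at a=4/3 m (b=L-a=8/3):
  R_A = 6M₀ab/L³ = 6·13·(4/3)·(8/3)/4³ = 13/3 kN
  M_A = M₀b(2a-b)/L² = 13·(8/3)·(2·(4/3)-(8/3))/4² = 0 kN·m
  R_B = -6M₀ab/L³ = -6·13·(4/3)·(8/3)/4³ = -13/3 kN
  M_B = M₀a(2b-a)/L² = 13·(4/3)·(2·(8/3)-(4/3))/4² = 13/3 kN·m
Load 4 — point force P=6 kN at a=8/3 m (b=L-a=4/3):
  R_A = Pb²(3a+b)/L³ = 6·(4/3)²·(3·(8/3)+(4/3))/4³ = 14/9 kN
  M_A = Pab²/L² = 6·(8/3)·(4/3)²/4² = 16/9 kN·m
  R_B = Pa²(a+3b)/L³ = 6·(8/3)²·((8/3)+3·(4/3))/4³ = 40/9 kN
  M_B = -Pa²b/L² = -6·(8/3)²·(4/3)/4² = -32/9 kN·m
Superposition: R_A = 287/9 kN, M_A = 184/9 kN·m, R_B = 307/9 kN, M_B = -185/9 kN·m

R_A = 287/9 kN, M_A = 184/9 kN·m, R_B = 307/9 kN, M_B = -185/9 kN·m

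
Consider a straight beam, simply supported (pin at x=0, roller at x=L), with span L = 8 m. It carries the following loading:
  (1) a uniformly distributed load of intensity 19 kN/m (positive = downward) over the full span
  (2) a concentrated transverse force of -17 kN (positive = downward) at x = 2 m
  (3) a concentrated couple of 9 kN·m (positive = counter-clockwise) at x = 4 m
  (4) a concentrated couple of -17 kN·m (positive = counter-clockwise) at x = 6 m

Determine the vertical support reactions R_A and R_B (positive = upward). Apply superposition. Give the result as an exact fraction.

R_A = 249/4 kN, R_B = 291/4 kN

Load 1 — uniform load w=19 kN/m over full span:
  R_A = wL/2 = 19·8/2 = 76 kN
  R_B = wL/2 = 19·8/2 = 76 kN
Load 2 — point force P=-17 kN at a=2 m (b=L-a=6):
  R_A = Pb/L = (-17)·6/8 = -51/4 kN
  R_B = Pa/L = (-17)·2/8 = -17/4 kN
Load 3 — applied couple M₀=9 kN·m at a=4 m (b=L-a=4):
  R_A = M₀/L = 9/8 kN
  R_B = -M₀/L = -9/8 kN
Load 4 — applied couple M₀=-17 kN·m at a=6 m (b=L-a=2):
  R_A = M₀/L = (-17)/8 = -17/8 kN
  R_B = -M₀/L = -(-17)/8 = 17/8 kN
Superposition: R_A = 249/4 kN, R_B = 291/4 kN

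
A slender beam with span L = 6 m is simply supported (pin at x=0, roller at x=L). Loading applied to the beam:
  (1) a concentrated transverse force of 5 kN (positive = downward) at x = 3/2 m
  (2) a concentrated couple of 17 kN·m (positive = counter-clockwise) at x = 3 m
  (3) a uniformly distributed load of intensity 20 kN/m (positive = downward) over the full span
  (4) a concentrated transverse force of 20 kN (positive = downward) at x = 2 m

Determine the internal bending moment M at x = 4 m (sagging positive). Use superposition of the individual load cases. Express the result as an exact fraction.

M(4) = 541/6 kN·m

Load 1 — point force P=5 kN at a=3/2 m (b=L-a=9/2):
  M_1 = Pa(L-x)/L  [x>a] = 5·(3/2)·(6-4)/6 = 5/2 kN·m
Load 2 — applied couple M₀=17 kN·m at a=3 m (b=L-a=3):
  M_2 = M₀x/L - M₀  [x>a] = 17·4/6 - 17 = -17/3 kN·m
Load 3 — uniform load w=20 kN/m over full span:
  M_3 = wx(L-x)/2 = 20·4·(6-4)/2 = 80 kN·m
Load 4 — point force P=20 kN at a=2 m (b=L-a=4):
  M_4 = Pa(L-x)/L  [x>a] = 20·2·(6-4)/6 = 40/3 kN·m
Superposition: M = Σ M_i = 541/6 kN·m ≈ 90.166667 kN·m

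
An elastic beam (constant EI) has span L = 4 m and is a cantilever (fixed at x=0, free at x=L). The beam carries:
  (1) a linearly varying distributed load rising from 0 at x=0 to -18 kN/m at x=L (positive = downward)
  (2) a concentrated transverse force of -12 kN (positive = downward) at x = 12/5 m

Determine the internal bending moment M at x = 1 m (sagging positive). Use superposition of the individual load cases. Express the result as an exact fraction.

Load 1 — triangular load w₀=-18 kN/m (0→w₀ over full span):
  M_1 = w₀Lx/2 - w₀L²/3 - w₀x³/(6L) = (-18)·4·1/2 - (-18)·4²/3 - (-18)·1³/(6·4) = 243/4 kN·m
Load 2 — point force P=-12 kN at a=12/5 m (b=L-a=8/5):
  M_2 = -P(a-x)  [x≤a] = -(-12)·((12/5)-1) = 84/5 kN·m
Superposition: M = Σ M_i = 1551/20 kN·m ≈ 77.550000 kN·m

M(1) = 1551/20 kN·m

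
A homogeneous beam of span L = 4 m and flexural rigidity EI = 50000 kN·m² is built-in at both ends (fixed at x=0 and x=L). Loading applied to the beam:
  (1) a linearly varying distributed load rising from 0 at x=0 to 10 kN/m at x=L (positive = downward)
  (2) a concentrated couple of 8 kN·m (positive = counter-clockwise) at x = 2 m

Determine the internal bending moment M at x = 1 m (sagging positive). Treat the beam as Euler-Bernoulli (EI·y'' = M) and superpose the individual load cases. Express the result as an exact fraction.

Load 1 — triangular load w₀=10 kN/m (0→w₀ over full span):
  M_1 = 3w₀Lx/20 - w₀L²/30 - w₀x³/(6L) = 3·10·4·1/20 - 10·4²/30 - 10·1³/(6·4) = 1/4 kN·m
Load 2 — applied couple M₀=8 kN·m at a=2 m (b=L-a=2):
  M_2 = R_Ax - M_A  [x≤a] with R_A=3, M_A=2 = 3·1 - 2 = 1 kN·m
Superposition: M = Σ M_i = 5/4 kN·m ≈ 1.250000 kN·m

M(1) = 5/4 kN·m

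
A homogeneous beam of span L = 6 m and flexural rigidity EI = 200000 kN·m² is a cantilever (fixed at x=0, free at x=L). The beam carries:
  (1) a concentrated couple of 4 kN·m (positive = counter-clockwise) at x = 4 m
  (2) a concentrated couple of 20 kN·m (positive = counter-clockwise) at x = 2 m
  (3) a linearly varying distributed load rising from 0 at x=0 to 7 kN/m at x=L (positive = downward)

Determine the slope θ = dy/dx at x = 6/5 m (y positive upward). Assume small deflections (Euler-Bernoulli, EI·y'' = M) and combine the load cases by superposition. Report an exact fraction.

θ(6/5) = -35613/125000000 rad

Load 1 — applied couple M₀=4 kN·m at a=4 m (b=L-a=2):
  θ_1 = M₀x/EI  [x≤a] = 4·(6/5)/200000 = 3/125000 rad
Load 2 — applied couple M₀=20 kN·m at a=2 m (b=L-a=4):
  θ_2 = M₀x/EI  [x≤a] = 20·(6/5)/200000 = 3/25000 rad
Load 3 — triangular load w₀=7 kN/m (0→w₀ over full span):
  θ_3 = (w₀Lx²/4-w₀L²x/3-w₀x⁴/(24L))/EI = (7·6·(6/5)²/4-7·6²·(6/5)/3-7·(6/5)⁴/(24·6))/200000 = -53613/125000000 rad
Superposition: θ = Σ θ_i = -35613/125000000 rad ≈ -0.000285 rad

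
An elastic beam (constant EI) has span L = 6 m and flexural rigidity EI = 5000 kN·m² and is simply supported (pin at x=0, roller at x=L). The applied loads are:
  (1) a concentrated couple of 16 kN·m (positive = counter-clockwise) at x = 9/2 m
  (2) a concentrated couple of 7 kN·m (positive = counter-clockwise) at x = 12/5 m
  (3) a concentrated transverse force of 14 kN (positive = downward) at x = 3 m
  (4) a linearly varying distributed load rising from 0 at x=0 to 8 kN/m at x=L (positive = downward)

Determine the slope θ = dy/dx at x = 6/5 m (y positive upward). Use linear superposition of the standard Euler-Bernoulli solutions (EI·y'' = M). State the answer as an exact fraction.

Load 1 — applied couple M₀=16 kN·m at a=9/2 m (b=L-a=3/2):
  θ_1 = (M₀x²/(2L)+C₁)/EI  [x≤a] with C₁=M₀(3b²-L²)/(6L)=-13 = (16·(6/5)²/(2·6)+(-13))/5000 = -277/125000 rad
Load 2 — applied couple M₀=7 kN·m at a=12/5 m (b=L-a=18/5):
  θ_2 = (M₀x²/(2L)+C₁)/EI  [x≤a] with C₁=M₀(3b²-L²)/(6L)=14/25 = (7·(6/5)²/(2·6)+(14/25))/5000 = 7/25000 rad
Load 3 — point force P=14 kN at a=3 m (b=L-a=3):
  θ_3 = -Pb(L²-b²-3x²)/(6LEI)  [x≤a] = -14·3·(6²-3²-3·(6/5)²)/(6·6·5000) = -1323/250000 rad
Load 4 — triangular load w₀=8 kN/m (0→w₀ over full span):
  θ_4 = -w₀(7L⁴-30L²x²+15x⁴)/(360LEI) = -8·(7·6⁴-30·6²·(6/5)²+15·(6/5)⁴)/(360·6·5000) = -2184/390625 rad
Superposition: θ = Σ θ_i = -80119/6250000 rad ≈ -0.012819 rad

θ(6/5) = -80119/6250000 rad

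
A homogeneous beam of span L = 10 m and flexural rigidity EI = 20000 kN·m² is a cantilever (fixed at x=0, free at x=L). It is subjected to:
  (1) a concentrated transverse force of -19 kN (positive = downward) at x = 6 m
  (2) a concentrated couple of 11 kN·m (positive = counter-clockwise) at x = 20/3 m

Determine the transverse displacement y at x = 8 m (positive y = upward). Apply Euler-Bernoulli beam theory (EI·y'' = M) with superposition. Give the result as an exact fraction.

y(8) = 5387/45000 m

Load 1 — point force P=-19 kN at a=6 m (b=L-a=4):
  y_1 = -Pa²(3x-a)/(6EI)  [x>a] = -(-19)·6²·(3·8-6)/(6·20000) = 513/5000 m
Load 2 — applied couple M₀=11 kN·m at a=20/3 m (b=L-a=10/3):
  y_2 = M₀a(2x-a)/(2EI)  [x>a] = 11·(20/3)·(2·8-(20/3))/(2·20000) = 77/4500 m
Superposition: y = Σ y_i = 5387/45000 m ≈ 0.119711 m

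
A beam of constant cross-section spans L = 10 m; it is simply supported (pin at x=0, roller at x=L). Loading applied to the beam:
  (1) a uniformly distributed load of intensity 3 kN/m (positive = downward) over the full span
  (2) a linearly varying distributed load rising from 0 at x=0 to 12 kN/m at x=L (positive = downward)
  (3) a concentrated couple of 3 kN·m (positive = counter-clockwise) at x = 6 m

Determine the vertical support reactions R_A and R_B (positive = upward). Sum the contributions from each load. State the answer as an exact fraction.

Load 1 — uniform load w=3 kN/m over full span:
  R_A = wL/2 = 3·10/2 = 15 kN
  R_B = wL/2 = 3·10/2 = 15 kN
Load 2 — triangular load w₀=12 kN/m (0→w₀ over full span):
  R_A = w₀L/6 = 12·10/6 = 20 kN
  R_B = w₀L/3 = 12·10/3 = 40 kN
Load 3 — applied couple M₀=3 kN·m at a=6 m (b=L-a=4):
  R_A = M₀/L = 3/10 kN
  R_B = -M₀/L = -3/10 kN
Superposition: R_A = 353/10 kN, R_B = 547/10 kN

R_A = 353/10 kN, R_B = 547/10 kN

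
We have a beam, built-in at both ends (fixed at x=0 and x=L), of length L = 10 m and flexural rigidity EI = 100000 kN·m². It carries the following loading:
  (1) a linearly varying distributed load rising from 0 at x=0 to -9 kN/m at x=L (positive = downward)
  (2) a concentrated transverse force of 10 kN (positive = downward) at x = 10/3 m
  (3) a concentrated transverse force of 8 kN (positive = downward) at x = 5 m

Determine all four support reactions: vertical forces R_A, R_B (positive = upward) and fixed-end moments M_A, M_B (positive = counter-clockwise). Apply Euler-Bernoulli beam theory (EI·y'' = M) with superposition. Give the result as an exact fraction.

R_A = -113/54 kN, M_A = -140/27 kN·m, R_B = -1345/54 kN, M_B = 745/27 kN·m

Load 1 — triangular load w₀=-9 kN/m (0→w₀ over full span):
  R_A = 3w₀L/20 = 3·(-9)·10/20 = -27/2 kN
  M_A = w₀L²/30 = (-9)·10²/30 = -30 kN·m
  R_B = 7w₀L/20 = 7·(-9)·10/20 = -63/2 kN
  M_B = -w₀L²/20 = -(-9)·10²/20 = 45 kN·m
Load 2 — point force P=10 kN at a=10/3 m (b=L-a=20/3):
  R_A = Pb²(3a+b)/L³ = 10·(20/3)²·(3·(10/3)+(20/3))/10³ = 200/27 kN
  M_A = Pab²/L² = 10·(10/3)·(20/3)²/10² = 400/27 kN·m
  R_B = Pa²(a+3b)/L³ = 10·(10/3)²·((10/3)+3·(20/3))/10³ = 70/27 kN
  M_B = -Pa²b/L² = -10·(10/3)²·(20/3)/10² = -200/27 kN·m
Load 3 — point force P=8 kN at a=5 m (b=L-a=5):
  R_A = Pb²(3a+b)/L³ = 8·5²·(3·5+5)/10³ = 4 kN
  M_A = Pab²/L² = 8·5·5²/10² = 10 kN·m
  R_B = Pa²(a+3b)/L³ = 8·5²·(5+3·5)/10³ = 4 kN
  M_B = -Pa²b/L² = -8·5²·5/10² = -10 kN·m
Superposition: R_A = -113/54 kN, M_A = -140/27 kN·m, R_B = -1345/54 kN, M_B = 745/27 kN·m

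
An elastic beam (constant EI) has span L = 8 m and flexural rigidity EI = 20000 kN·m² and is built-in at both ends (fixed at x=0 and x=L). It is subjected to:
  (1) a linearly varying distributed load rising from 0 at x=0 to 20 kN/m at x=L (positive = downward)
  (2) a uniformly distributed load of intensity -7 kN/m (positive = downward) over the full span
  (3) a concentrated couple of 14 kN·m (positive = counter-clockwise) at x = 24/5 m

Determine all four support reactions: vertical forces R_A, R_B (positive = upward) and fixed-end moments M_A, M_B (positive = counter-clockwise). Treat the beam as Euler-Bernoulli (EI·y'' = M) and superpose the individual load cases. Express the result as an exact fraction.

Load 1 — triangular load w₀=20 kN/m (0→w₀ over full span):
  R_A = 3w₀L/20 = 3·20·8/20 = 24 kN
  M_A = w₀L²/30 = 20·8²/30 = 128/3 kN·m
  R_B = 7w₀L/20 = 7·20·8/20 = 56 kN
  M_B = -w₀L²/20 = -20·8²/20 = -64 kN·m
Load 2 — uniform load w=-7 kN/m over full span:
  R_A = wL/2 = (-7)·8/2 = -28 kN
  M_A = wL²/12 = (-7)·8²/12 = -112/3 kN·m
  R_B = wL/2 = (-7)·8/2 = -28 kN
  M_B = -wL²/12 = -(-7)·8²/12 = 112/3 kN·m
Load 3 — applied couple M₀=14 kN·m at a=24/5 m (b=L-a=16/5):
  R_A = 6M₀ab/L³ = 6·14·(24/5)·(16/5)/8³ = 63/25 kN
  M_A = M₀b(2a-b)/L² = 14·(16/5)·(2·(24/5)-(16/5))/8² = 112/25 kN·m
  R_B = -6M₀ab/L³ = -6·14·(24/5)·(16/5)/8³ = -63/25 kN
  M_B = M₀a(2b-a)/L² = 14·(24/5)·(2·(16/5)-(24/5))/8² = 42/25 kN·m
Superposition: R_A = -37/25 kN, M_A = 736/75 kN·m, R_B = 637/25 kN, M_B = -1874/75 kN·m

R_A = -37/25 kN, M_A = 736/75 kN·m, R_B = 637/25 kN, M_B = -1874/75 kN·m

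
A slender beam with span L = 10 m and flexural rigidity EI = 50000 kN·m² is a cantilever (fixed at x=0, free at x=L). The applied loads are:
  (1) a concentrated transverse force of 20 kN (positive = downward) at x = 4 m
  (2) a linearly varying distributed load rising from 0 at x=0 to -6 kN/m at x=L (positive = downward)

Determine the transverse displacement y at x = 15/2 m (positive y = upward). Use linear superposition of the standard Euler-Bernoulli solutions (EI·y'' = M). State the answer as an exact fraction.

y(15/2) = 406673/7680000 m

Load 1 — point force P=20 kN at a=4 m (b=L-a=6):
  y_1 = -Pa²(3x-a)/(6EI)  [x>a] = -20·4²·(3·(15/2)-4)/(6·50000) = -37/1875 m
Load 2 — triangular load w₀=-6 kN/m (0→w₀ over full span):
  y_2 = (w₀Lx³/12-w₀L²x²/6-w₀x⁵/(120L))/EI = ((-6)·10·(15/2)³/12-(-6)·10²·(15/2)²/6-(-6)·(15/2)⁵/(120·10))/50000 = 7443/102400 m
Superposition: y = Σ y_i = 406673/7680000 m ≈ 0.052952 m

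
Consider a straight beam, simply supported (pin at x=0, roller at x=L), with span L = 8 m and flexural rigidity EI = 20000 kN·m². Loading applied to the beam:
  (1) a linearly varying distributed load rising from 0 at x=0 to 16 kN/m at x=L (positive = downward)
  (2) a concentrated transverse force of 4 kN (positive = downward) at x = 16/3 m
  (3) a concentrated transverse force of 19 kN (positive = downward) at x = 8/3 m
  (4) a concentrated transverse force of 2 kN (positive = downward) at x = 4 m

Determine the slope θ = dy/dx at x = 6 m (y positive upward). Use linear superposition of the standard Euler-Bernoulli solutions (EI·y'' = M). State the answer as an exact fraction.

θ(6) = 3047/337500 rad

Load 1 — triangular load w₀=16 kN/m (0→w₀ over full span):
  θ_1 = -w₀(7L⁴-30L²x²+15x⁴)/(360LEI) = -16·(7·8⁴-30·8²·6²+15·6⁴)/(360·8·20000) = 1313/225000 rad
Load 2 — point force P=4 kN at a=16/3 m (b=L-a=8/3):
  θ_2 = -Pa(2L²-6Lx+3x²+a²)/(6LEI)  [x>a] = -4·(16/3)·(2·8²-6·8·6+3·6²+(16/3)²)/(6·8·20000) = 53/101250 rad
Load 3 — point force P=19 kN at a=8/3 m (b=L-a=16/3):
  θ_3 = -Pa(2L²-6Lx+3x²+a²)/(6LEI)  [x>a] = -19·(8/3)·(2·8²-6·8·6+3·6²+(8/3)²)/(6·8·20000) = 1919/810000 rad
Load 4 — point force P=2 kN at a=4 m (b=L-a=4):
  θ_4 = -Pa(2L²-6Lx+3x²+a²)/(6LEI)  [x>a] = -2·4·(2·8²-6·8·6+3·6²+4²)/(6·8·20000) = 3/10000 rad
Superposition: θ = Σ θ_i = 3047/337500 rad ≈ 0.009028 rad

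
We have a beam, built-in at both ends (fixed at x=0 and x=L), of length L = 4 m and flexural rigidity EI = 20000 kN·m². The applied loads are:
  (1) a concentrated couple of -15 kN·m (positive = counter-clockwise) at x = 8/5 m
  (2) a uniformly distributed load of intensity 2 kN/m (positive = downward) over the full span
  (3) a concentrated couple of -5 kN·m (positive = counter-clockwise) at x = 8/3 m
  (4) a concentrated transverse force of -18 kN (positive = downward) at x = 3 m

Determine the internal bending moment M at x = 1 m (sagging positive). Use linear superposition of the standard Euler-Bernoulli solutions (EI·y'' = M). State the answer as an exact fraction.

M(1) = -649/240 kN·m

Load 1 — applied couple M₀=-15 kN·m at a=8/5 m (b=L-a=12/5):
  M_1 = R_Ax - M_A  [x≤a] with R_A=-27/5, M_A=-9/5 = (-27/5)·1 - (-9/5) = -18/5 kN·m
Load 2 — uniform load w=2 kN/m over full span:
  M_2 = wLx/2 - wL²/12 - wx²/2 = 2·4·1/2 - 2·4²/12 - 2·1²/2 = 1/3 kN·m
Load 3 — applied couple M₀=-5 kN·m at a=8/3 m (b=L-a=4/3):
  M_3 = R_Ax - M_A  [x≤a] with R_A=-5/3, M_A=-5/3 = (-5/3)·1 - (-5/3) = 0 kN·m
Load 4 — point force P=-18 kN at a=3 m (b=L-a=1):
  M_4 = Pb²(3a+b)x/L³ - Pab²/L²  [x≤a] = (-18)·1²·(3·3+1)·1/4³ - (-18)·3·1²/4² = 9/16 kN·m
Superposition: M = Σ M_i = -649/240 kN·m ≈ -2.704167 kN·m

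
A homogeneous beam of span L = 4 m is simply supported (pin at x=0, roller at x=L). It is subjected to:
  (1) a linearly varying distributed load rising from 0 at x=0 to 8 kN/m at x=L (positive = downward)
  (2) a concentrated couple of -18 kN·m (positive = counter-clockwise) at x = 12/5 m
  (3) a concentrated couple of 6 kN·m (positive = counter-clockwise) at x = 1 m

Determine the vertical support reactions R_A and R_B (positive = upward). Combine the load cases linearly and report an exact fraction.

R_A = 7/3 kN, R_B = 41/3 kN

Load 1 — triangular load w₀=8 kN/m (0→w₀ over full span):
  R_A = w₀L/6 = 8·4/6 = 16/3 kN
  R_B = w₀L/3 = 8·4/3 = 32/3 kN
Load 2 — applied couple M₀=-18 kN·m at a=12/5 m (b=L-a=8/5):
  R_A = M₀/L = (-18)/4 = -9/2 kN
  R_B = -M₀/L = -(-18)/4 = 9/2 kN
Load 3 — applied couple M₀=6 kN·m at a=1 m (b=L-a=3):
  R_A = M₀/L = 6/4 = 3/2 kN
  R_B = -M₀/L = -6/4 = -3/2 kN
Superposition: R_A = 7/3 kN, R_B = 41/3 kN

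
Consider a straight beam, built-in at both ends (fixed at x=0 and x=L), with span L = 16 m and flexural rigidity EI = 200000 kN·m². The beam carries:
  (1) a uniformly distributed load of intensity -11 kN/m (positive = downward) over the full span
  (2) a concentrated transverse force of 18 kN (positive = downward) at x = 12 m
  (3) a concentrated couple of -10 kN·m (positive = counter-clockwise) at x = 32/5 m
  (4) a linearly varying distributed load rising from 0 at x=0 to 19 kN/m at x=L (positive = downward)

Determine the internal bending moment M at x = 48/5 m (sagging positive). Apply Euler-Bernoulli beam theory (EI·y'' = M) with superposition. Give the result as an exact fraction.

Load 1 — uniform load w=-11 kN/m over full span:
  M_1 = wLx/2 - wL²/12 - wx²/2 = (-11)·16·(48/5)/2 - (-11)·16²/12 - (-11)·(48/5)²/2 = -7744/75 kN·m
Load 2 — point force P=18 kN at a=12 m (b=L-a=4):
  M_2 = Pb²(3a+b)x/L³ - Pab²/L²  [x≤a] = 18·4²·(3·12+4)·(48/5)/16³ - 18·12·4²/16² = 27/2 kN·m
Load 3 — applied couple M₀=-10 kN·m at a=32/5 m (b=L-a=48/5):
  M_3 = R_Ax - M_A - M₀  [x>a] with R_A=-9/10, M_A=-6/5 = (-9/10)·(48/5) - (-6/5) - (-10) = 64/25 kN·m
Load 4 — triangular load w₀=19 kN/m (0→w₀ over full span):
  M_4 = 3w₀Lx/20 - w₀L²/30 - w₀x³/(6L) = 3·19·16·(48/5)/20 - 19·16²/30 - 19·(48/5)³/(6·16) = 37696/375 kN·m
Superposition: M = Σ M_i = 9997/750 kN·m ≈ 13.329333 kN·m

M(48/5) = 9997/750 kN·m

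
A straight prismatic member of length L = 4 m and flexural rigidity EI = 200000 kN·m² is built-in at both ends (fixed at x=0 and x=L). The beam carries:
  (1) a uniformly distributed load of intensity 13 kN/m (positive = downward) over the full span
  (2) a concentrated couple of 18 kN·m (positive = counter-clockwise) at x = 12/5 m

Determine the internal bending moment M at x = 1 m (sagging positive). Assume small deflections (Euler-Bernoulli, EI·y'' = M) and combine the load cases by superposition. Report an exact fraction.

M(1) = 433/150 kN·m

Load 1 — uniform load w=13 kN/m over full span:
  M_1 = wLx/2 - wL²/12 - wx²/2 = 13·4·1/2 - 13·4²/12 - 13·1²/2 = 13/6 kN·m
Load 2 — applied couple M₀=18 kN·m at a=12/5 m (b=L-a=8/5):
  M_2 = R_Ax - M_A  [x≤a] with R_A=162/25, M_A=144/25 = (162/25)·1 - (144/25) = 18/25 kN·m
Superposition: M = Σ M_i = 433/150 kN·m ≈ 2.886667 kN·m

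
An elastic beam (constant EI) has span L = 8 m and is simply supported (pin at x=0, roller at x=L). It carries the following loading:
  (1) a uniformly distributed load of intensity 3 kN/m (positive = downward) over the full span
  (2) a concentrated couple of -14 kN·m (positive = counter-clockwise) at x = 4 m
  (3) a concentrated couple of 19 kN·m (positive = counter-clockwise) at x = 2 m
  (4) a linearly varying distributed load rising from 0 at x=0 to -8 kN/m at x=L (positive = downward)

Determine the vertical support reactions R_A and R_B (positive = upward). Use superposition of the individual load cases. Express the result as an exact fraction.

Load 1 — uniform load w=3 kN/m over full span:
  R_A = wL/2 = 3·8/2 = 12 kN
  R_B = wL/2 = 3·8/2 = 12 kN
Load 2 — applied couple M₀=-14 kN·m at a=4 m (b=L-a=4):
  R_A = M₀/L = (-14)/8 = -7/4 kN
  R_B = -M₀/L = -(-14)/8 = 7/4 kN
Load 3 — applied couple M₀=19 kN·m at a=2 m (b=L-a=6):
  R_A = M₀/L = 19/8 kN
  R_B = -M₀/L = -19/8 kN
Load 4 — triangular load w₀=-8 kN/m (0→w₀ over full span):
  R_A = w₀L/6 = (-8)·8/6 = -32/3 kN
  R_B = w₀L/3 = (-8)·8/3 = -64/3 kN
Superposition: R_A = 47/24 kN, R_B = -239/24 kN

R_A = 47/24 kN, R_B = -239/24 kN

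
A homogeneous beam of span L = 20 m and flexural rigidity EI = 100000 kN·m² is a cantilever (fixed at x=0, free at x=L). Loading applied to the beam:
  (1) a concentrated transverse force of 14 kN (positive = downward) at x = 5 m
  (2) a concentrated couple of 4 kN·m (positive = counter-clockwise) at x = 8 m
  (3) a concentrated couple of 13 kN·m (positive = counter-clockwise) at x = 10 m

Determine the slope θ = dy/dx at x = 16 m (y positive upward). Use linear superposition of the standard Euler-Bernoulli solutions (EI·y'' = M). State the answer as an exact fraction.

θ(16) = -13/100000 rad

Load 1 — point force P=14 kN at a=5 m (b=L-a=15):
  θ_1 = -Pa²/(2EI)  [x>a] = -14·5²/(2·100000) = -7/4000 rad
Load 2 — applied couple M₀=4 kN·m at a=8 m (b=L-a=12):
  θ_2 = M₀a/EI  [x>a] = 4·8/100000 = 1/3125 rad
Load 3 — applied couple M₀=13 kN·m at a=10 m (b=L-a=10):
  θ_3 = M₀a/EI  [x>a] = 13·10/100000 = 13/10000 rad
Superposition: θ = Σ θ_i = -13/100000 rad ≈ -0.000130 rad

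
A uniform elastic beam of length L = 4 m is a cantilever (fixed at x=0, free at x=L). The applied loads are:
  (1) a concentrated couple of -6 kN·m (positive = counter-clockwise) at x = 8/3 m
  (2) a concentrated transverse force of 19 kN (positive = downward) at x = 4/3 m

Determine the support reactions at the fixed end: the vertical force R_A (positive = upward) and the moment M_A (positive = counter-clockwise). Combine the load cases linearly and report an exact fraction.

R_A = 19 kN, M_A = 94/3 kN·m

Load 1 — applied couple M₀=-6 kN·m at a=8/3 m (b=L-a=4/3):
  R_A = 0 kN
  M_A = -M₀ = -(-6) = 6 kN·m
Load 2 — point force P=19 kN at a=4/3 m (b=L-a=8/3):
  R_A = P = 19 kN
  M_A = Pa = 19·(4/3) = 76/3 kN·m
Superposition: R_A = 19 kN, M_A = 94/3 kN·m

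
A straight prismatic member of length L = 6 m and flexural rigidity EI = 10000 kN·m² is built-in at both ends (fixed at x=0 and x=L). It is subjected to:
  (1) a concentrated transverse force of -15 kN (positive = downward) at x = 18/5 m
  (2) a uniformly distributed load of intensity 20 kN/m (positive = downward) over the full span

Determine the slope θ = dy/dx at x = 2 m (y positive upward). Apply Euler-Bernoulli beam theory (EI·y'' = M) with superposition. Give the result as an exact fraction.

θ(2) = -187/93750 rad

Load 1 — point force P=-15 kN at a=18/5 m (b=L-a=12/5):
  θ_1 = -Pb²x(2aL-(3a+b)x)/(2L³EI)  [x≤a] = -(-15)·(12/5)²·2·(2·(18/5)·6-(3·(18/5)+(12/5))·2)/(2·6³·10000) = 21/31250 rad
Load 2 — uniform load w=20 kN/m over full span:
  θ_2 = -wx(L-x)(L-2x)/(12EI) = -20·2·(6-2)·(6-2·2)/(12·10000) = -1/375 rad
Superposition: θ = Σ θ_i = -187/93750 rad ≈ -0.001995 rad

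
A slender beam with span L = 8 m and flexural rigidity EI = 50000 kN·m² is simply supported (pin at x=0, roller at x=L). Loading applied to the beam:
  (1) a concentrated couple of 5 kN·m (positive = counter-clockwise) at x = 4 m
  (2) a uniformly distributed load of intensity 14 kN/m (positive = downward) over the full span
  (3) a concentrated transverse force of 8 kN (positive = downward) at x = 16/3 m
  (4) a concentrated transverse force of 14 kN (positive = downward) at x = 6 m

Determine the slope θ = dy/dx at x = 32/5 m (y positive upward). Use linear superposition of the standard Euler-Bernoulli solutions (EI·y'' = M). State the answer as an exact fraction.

Load 1 — applied couple M₀=5 kN·m at a=4 m (b=L-a=4):
  θ_1 = (M₀x²/(2L)-M₀(x-a)+C₁)/EI  [x>a] with C₁=M₀(3b²-L²)/(6L)=-5/3 = (5·(32/5)²/(2·8)-5·((32/5)-4)+(-5/3))/50000 = -13/750000 rad
Load 2 — uniform load w=14 kN/m over full span:
  θ_2 = -w(L³-6Lx²+4x³)/(24EI) = -14·(8³-6·8·(32/5)²+4·(32/5)³)/(24·50000) = 1848/390625 rad
Load 3 — point force P=8 kN at a=16/3 m (b=L-a=8/3):
  θ_3 = -Pa(2L²-6Lx+3x²+a²)/(6LEI)  [x>a] = -8·(16/3)·(2·8²-6·8·(32/5)+3·(32/5)²+(16/3)²)/(6·8·50000) = 3136/6328125 rad
Load 4 — point force P=14 kN at a=6 m (b=L-a=2):
  θ_4 = -Pa(2L²-6Lx+3x²+a²)/(6LEI)  [x>a] = -14·6·(2·8²-6·8·(32/5)+3·(32/5)²+6²)/(6·8·50000) = 889/1250000 rad
Superposition: θ = Σ θ_i = 1498579/253125000 rad ≈ 0.005920 rad

θ(32/5) = 1498579/253125000 rad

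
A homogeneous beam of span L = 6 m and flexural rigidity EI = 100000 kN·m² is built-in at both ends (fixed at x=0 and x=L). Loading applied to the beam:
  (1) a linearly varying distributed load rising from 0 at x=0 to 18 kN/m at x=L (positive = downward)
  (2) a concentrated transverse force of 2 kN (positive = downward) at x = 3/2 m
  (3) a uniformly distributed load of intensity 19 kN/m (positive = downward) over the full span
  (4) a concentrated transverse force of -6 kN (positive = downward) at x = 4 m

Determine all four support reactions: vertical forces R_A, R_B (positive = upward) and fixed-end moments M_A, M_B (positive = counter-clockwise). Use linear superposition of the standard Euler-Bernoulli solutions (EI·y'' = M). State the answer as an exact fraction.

R_A = 52799/720 kN, M_A = 18629/240 kN·m, R_B = 65281/720 kN, M_B = -20311/240 kN·m

Load 1 — triangular load w₀=18 kN/m (0→w₀ over full span):
  R_A = 3w₀L/20 = 3·18·6/20 = 81/5 kN
  M_A = w₀L²/30 = 18·6²/30 = 108/5 kN·m
  R_B = 7w₀L/20 = 7·18·6/20 = 189/5 kN
  M_B = -w₀L²/20 = -18·6²/20 = -162/5 kN·m
Load 2 — point force P=2 kN at a=3/2 m (b=L-a=9/2):
  R_A = Pb²(3a+b)/L³ = 2·(9/2)²·(3·(3/2)+(9/2))/6³ = 27/16 kN
  M_A = Pab²/L² = 2·(3/2)·(9/2)²/6² = 27/16 kN·m
  R_B = Pa²(a+3b)/L³ = 2·(3/2)²·((3/2)+3·(9/2))/6³ = 5/16 kN
  M_B = -Pa²b/L² = -2·(3/2)²·(9/2)/6² = -9/16 kN·m
Load 3 — uniform load w=19 kN/m over full span:
  R_A = wL/2 = 19·6/2 = 57 kN
  M_A = wL²/12 = 19·6²/12 = 57 kN·m
  R_B = wL/2 = 19·6/2 = 57 kN
  M_B = -wL²/12 = -19·6²/12 = -57 kN·m
Load 4 — point force P=-6 kN at a=4 m (b=L-a=2):
  R_A = Pb²(3a+b)/L³ = (-6)·2²·(3·4+2)/6³ = -14/9 kN
  M_A = Pab²/L² = (-6)·4·2²/6² = -8/3 kN·m
  R_B = Pa²(a+3b)/L³ = (-6)·4²·(4+3·2)/6³ = -40/9 kN
  M_B = -Pa²b/L² = -(-6)·4²·2/6² = 16/3 kN·m
Superposition: R_A = 52799/720 kN, M_A = 18629/240 kN·m, R_B = 65281/720 kN, M_B = -20311/240 kN·m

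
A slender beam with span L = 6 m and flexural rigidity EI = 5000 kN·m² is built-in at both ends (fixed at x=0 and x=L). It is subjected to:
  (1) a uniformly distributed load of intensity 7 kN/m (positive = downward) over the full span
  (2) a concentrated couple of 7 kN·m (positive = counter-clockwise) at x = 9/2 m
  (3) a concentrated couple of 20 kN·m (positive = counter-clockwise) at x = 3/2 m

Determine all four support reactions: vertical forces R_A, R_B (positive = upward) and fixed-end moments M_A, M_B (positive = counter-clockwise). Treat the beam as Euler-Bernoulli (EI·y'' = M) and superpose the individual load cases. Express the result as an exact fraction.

Load 1 — uniform load w=7 kN/m over full span:
  R_A = wL/2 = 7·6/2 = 21 kN
  M_A = wL²/12 = 7·6²/12 = 21 kN·m
  R_B = wL/2 = 7·6/2 = 21 kN
  M_B = -wL²/12 = -7·6²/12 = -21 kN·m
Load 2 — applied couple M₀=7 kN·m at a=9/2 m (b=L-a=3/2):
  R_A = 6M₀ab/L³ = 6·7·(9/2)·(3/2)/6³ = 21/16 kN
  M_A = M₀b(2a-b)/L² = 7·(3/2)·(2·(9/2)-(3/2))/6² = 35/16 kN·m
  R_B = -6M₀ab/L³ = -6·7·(9/2)·(3/2)/6³ = -21/16 kN
  M_B = M₀a(2b-a)/L² = 7·(9/2)·(2·(3/2)-(9/2))/6² = -21/16 kN·m
Load 3 — applied couple M₀=20 kN·m at a=3/2 m (b=L-a=9/2):
  R_A = 6M₀ab/L³ = 6·20·(3/2)·(9/2)/6³ = 15/4 kN
  M_A = M₀b(2a-b)/L² = 20·(9/2)·(2·(3/2)-(9/2))/6² = -15/4 kN·m
  R_B = -6M₀ab/L³ = -6·20·(3/2)·(9/2)/6³ = -15/4 kN
  M_B = M₀a(2b-a)/L² = 20·(3/2)·(2·(9/2)-(3/2))/6² = 25/4 kN·m
Superposition: R_A = 417/16 kN, M_A = 311/16 kN·m, R_B = 255/16 kN, M_B = -257/16 kN·m

R_A = 417/16 kN, M_A = 311/16 kN·m, R_B = 255/16 kN, M_B = -257/16 kN·m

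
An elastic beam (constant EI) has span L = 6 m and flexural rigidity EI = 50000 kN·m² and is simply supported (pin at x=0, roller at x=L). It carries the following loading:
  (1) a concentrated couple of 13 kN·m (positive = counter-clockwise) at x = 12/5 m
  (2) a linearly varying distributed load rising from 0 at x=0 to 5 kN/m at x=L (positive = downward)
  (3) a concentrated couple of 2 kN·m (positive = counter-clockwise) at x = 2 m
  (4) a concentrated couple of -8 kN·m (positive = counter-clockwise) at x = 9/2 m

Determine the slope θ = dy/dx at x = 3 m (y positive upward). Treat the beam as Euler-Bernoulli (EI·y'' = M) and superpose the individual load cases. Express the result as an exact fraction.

θ(3) = 2813/60000000 rad

Load 1 — applied couple M₀=13 kN·m at a=12/5 m (b=L-a=18/5):
  θ_1 = (M₀x²/(2L)-M₀(x-a)+C₁)/EI  [x>a] with C₁=M₀(3b²-L²)/(6L)=26/25 = (13·3²/(2·6)-13·(3-(12/5))+(26/25))/50000 = 299/5000000 rad
Load 2 — triangular load w₀=5 kN/m (0→w₀ over full span):
  θ_2 = -w₀(7L⁴-30L²x²+15x⁴)/(360LEI) = -5·(7·6⁴-30·6²·3²+15·3⁴)/(360·6·50000) = -21/800000 rad
Load 3 — applied couple M₀=2 kN·m at a=2 m (b=L-a=4):
  θ_3 = (M₀x²/(2L)-M₀(x-a)+C₁)/EI  [x>a] with C₁=M₀(3b²-L²)/(6L)=2/3 = (2·3²/(2·6)-2·(3-2)+(2/3))/50000 = 1/300000 rad
Load 4 — applied couple M₀=-8 kN·m at a=9/2 m (b=L-a=3/2):
  θ_4 = (M₀x²/(2L)+C₁)/EI  [x≤a] with C₁=M₀(3b²-L²)/(6L)=13/2 = ((-8)·3²/(2·6)+(13/2))/50000 = 1/100000 rad
Superposition: θ = Σ θ_i = 2813/60000000 rad ≈ 0.000047 rad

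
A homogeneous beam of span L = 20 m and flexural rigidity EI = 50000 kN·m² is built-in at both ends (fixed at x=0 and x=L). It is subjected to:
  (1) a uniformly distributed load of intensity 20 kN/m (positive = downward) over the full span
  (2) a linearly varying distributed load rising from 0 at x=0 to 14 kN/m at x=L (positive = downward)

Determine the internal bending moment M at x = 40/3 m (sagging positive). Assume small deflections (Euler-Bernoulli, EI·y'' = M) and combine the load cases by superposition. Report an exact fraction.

M(40/3) = 25840/81 kN·m

Load 1 — uniform load w=20 kN/m over full span:
  M_1 = wLx/2 - wL²/12 - wx²/2 = 20·20·(40/3)/2 - 20·20²/12 - 20·(40/3)²/2 = 2000/9 kN·m
Load 2 — triangular load w₀=14 kN/m (0→w₀ over full span):
  M_2 = 3w₀Lx/20 - w₀L²/30 - w₀x³/(6L) = 3·14·20·(40/3)/20 - 14·20²/30 - 14·(40/3)³/(6·20) = 7840/81 kN·m
Superposition: M = Σ M_i = 25840/81 kN·m ≈ 319.012346 kN·m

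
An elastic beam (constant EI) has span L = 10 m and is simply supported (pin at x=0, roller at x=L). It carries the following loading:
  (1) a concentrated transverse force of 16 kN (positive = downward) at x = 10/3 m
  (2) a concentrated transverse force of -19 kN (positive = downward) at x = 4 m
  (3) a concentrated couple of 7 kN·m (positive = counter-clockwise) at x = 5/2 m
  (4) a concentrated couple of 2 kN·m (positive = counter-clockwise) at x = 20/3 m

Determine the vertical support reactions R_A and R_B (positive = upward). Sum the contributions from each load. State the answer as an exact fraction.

Load 1 — point force P=16 kN at a=10/3 m (b=L-a=20/3):
  R_A = Pb/L = 16·(20/3)/10 = 32/3 kN
  R_B = Pa/L = 16·(10/3)/10 = 16/3 kN
Load 2 — point force P=-19 kN at a=4 m (b=L-a=6):
  R_A = Pb/L = (-19)·6/10 = -57/5 kN
  R_B = Pa/L = (-19)·4/10 = -38/5 kN
Load 3 — applied couple M₀=7 kN·m at a=5/2 m (b=L-a=15/2):
  R_A = M₀/L = 7/10 kN
  R_B = -M₀/L = -7/10 kN
Load 4 — applied couple M₀=2 kN·m at a=20/3 m (b=L-a=10/3):
  R_A = M₀/L = 2/10 = 1/5 kN
  R_B = -M₀/L = -2/10 = -1/5 kN
Superposition: R_A = 1/6 kN, R_B = -19/6 kN

R_A = 1/6 kN, R_B = -19/6 kN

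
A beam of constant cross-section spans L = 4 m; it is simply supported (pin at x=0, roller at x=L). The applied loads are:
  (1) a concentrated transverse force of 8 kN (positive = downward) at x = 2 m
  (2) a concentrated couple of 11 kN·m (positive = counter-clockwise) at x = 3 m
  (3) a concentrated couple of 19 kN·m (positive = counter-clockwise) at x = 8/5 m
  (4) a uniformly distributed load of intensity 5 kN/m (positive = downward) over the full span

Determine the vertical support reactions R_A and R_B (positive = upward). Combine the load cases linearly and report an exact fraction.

Load 1 — point force P=8 kN at a=2 m (b=L-a=2):
  R_A = Pb/L = 8·2/4 = 4 kN
  R_B = Pa/L = 8·2/4 = 4 kN
Load 2 — applied couple M₀=11 kN·m at a=3 m (b=L-a=1):
  R_A = M₀/L = 11/4 kN
  R_B = -M₀/L = -11/4 kN
Load 3 — applied couple M₀=19 kN·m at a=8/5 m (b=L-a=12/5):
  R_A = M₀/L = 19/4 kN
  R_B = -M₀/L = -19/4 kN
Load 4 — uniform load w=5 kN/m over full span:
  R_A = wL/2 = 5·4/2 = 10 kN
  R_B = wL/2 = 5·4/2 = 10 kN
Superposition: R_A = 43/2 kN, R_B = 13/2 kN

R_A = 43/2 kN, R_B = 13/2 kN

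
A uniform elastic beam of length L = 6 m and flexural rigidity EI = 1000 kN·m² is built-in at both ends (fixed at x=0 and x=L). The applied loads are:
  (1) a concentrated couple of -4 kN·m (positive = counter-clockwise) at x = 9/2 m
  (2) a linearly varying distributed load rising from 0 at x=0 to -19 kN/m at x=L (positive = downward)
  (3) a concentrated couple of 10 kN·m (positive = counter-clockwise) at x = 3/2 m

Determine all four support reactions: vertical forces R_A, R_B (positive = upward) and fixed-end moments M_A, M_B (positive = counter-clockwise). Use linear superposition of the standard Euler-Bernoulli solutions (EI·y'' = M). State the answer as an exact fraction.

R_A = -639/40 kN, M_A = -1037/40 kN·m, R_B = -1641/40 kN, M_B = 1523/40 kN·m

Load 1 — applied couple M₀=-4 kN·m at a=9/2 m (b=L-a=3/2):
  R_A = 6M₀ab/L³ = 6·(-4)·(9/2)·(3/2)/6³ = -3/4 kN
  M_A = M₀b(2a-b)/L² = (-4)·(3/2)·(2·(9/2)-(3/2))/6² = -5/4 kN·m
  R_B = -6M₀ab/L³ = -6·(-4)·(9/2)·(3/2)/6³ = 3/4 kN
  M_B = M₀a(2b-a)/L² = (-4)·(9/2)·(2·(3/2)-(9/2))/6² = 3/4 kN·m
Load 2 — triangular load w₀=-19 kN/m (0→w₀ over full span):
  R_A = 3w₀L/20 = 3·(-19)·6/20 = -171/10 kN
  M_A = w₀L²/30 = (-19)·6²/30 = -114/5 kN·m
  R_B = 7w₀L/20 = 7·(-19)·6/20 = -399/10 kN
  M_B = -w₀L²/20 = -(-19)·6²/20 = 171/5 kN·m
Load 3 — applied couple M₀=10 kN·m at a=3/2 m (b=L-a=9/2):
  R_A = 6M₀ab/L³ = 6·10·(3/2)·(9/2)/6³ = 15/8 kN
  M_A = M₀b(2a-b)/L² = 10·(9/2)·(2·(3/2)-(9/2))/6² = -15/8 kN·m
  R_B = -6M₀ab/L³ = -6·10·(3/2)·(9/2)/6³ = -15/8 kN
  M_B = M₀a(2b-a)/L² = 10·(3/2)·(2·(9/2)-(3/2))/6² = 25/8 kN·m
Superposition: R_A = -639/40 kN, M_A = -1037/40 kN·m, R_B = -1641/40 kN, M_B = 1523/40 kN·m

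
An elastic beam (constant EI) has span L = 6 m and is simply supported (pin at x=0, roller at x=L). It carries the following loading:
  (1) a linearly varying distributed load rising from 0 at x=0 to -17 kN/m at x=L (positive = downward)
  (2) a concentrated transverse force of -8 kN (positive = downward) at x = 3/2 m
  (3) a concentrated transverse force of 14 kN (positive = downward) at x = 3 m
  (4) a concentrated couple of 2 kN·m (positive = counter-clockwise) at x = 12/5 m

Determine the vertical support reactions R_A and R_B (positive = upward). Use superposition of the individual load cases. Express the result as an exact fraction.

R_A = -47/3 kN, R_B = -88/3 kN

Load 1 — triangular load w₀=-17 kN/m (0→w₀ over full span):
  R_A = w₀L/6 = (-17)·6/6 = -17 kN
  R_B = w₀L/3 = (-17)·6/3 = -34 kN
Load 2 — point force P=-8 kN at a=3/2 m (b=L-a=9/2):
  R_A = Pb/L = (-8)·(9/2)/6 = -6 kN
  R_B = Pa/L = (-8)·(3/2)/6 = -2 kN
Load 3 — point force P=14 kN at a=3 m (b=L-a=3):
  R_A = Pb/L = 14·3/6 = 7 kN
  R_B = Pa/L = 14·3/6 = 7 kN
Load 4 — applied couple M₀=2 kN·m at a=12/5 m (b=L-a=18/5):
  R_A = M₀/L = 2/6 = 1/3 kN
  R_B = -M₀/L = -2/6 = -1/3 kN
Superposition: R_A = -47/3 kN, R_B = -88/3 kN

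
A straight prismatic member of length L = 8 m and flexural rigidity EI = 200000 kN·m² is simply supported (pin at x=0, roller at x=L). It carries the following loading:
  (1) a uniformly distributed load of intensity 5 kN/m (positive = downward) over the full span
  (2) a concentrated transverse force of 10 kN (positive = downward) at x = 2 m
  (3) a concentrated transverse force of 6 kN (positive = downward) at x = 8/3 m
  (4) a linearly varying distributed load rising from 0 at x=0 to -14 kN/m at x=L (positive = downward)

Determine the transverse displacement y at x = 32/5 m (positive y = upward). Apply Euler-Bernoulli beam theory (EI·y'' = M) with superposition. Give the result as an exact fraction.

Load 1 — uniform load w=5 kN/m over full span:
  y_1 = -wx(L³-2Lx²+x³)/(24EI) = -5·(32/5)·(8³-2·8·(32/5)²+(32/5)³)/(24·200000) = -928/1171875 m
Load 2 — point force P=10 kN at a=2 m (b=L-a=6):
  y_2 = -Pa(L-x)(2Lx-a²-x²)/(6LEI)  [x>a] = -10·2·(8-(32/5))·(2·8·(32/5)-2²-(32/5)²)/(6·8·200000) = -359/1875000 m
Load 3 — point force P=6 kN at a=8/3 m (b=L-a=16/3):
  y_3 = -Pa(L-x)(2Lx-a²-x²)/(6LEI)  [x>a] = -6·(8/3)·(8-(32/5))·(2·8·(32/5)-(8/3)²-(32/5)²)/(6·8·200000) = -1528/10546875 m
Load 4 — triangular load w₀=-14 kN/m (0→w₀ over full span):
  y_4 = -w₀x(7L⁴-10L²x²+3x⁴)/(360LEI) = -(-14)·(32/5)·(7·8⁴-10·8²·(32/5)²+3·(32/5)⁴)/(360·8·200000) = 56896/48828125 m
Superposition: y = Σ y_i = 390161/10546875000 m ≈ 0.000037 m

y(32/5) = 390161/10546875000 m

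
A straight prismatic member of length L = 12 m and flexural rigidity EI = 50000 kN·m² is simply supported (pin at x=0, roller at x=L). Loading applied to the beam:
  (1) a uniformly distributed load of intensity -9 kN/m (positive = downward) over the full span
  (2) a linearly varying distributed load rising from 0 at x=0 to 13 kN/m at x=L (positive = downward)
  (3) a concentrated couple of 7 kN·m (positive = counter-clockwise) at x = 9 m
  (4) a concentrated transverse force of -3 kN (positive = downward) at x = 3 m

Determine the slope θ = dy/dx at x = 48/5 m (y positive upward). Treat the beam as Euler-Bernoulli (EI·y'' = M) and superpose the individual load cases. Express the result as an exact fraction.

Load 1 — uniform load w=-9 kN/m over full span:
  θ_1 = -w(L³-6Lx²+4x³)/(24EI) = -(-9)·(12³-6·12·(48/5)²+4·(48/5)³)/(24·50000) = -8019/781250 rad
Load 2 — triangular load w₀=13 kN/m (0→w₀ over full span):
  θ_2 = -w₀(7L⁴-30L²x²+15x⁴)/(360LEI) = -13·(7·12⁴-30·12²·(48/5)²+15·(48/5)⁴)/(360·12·50000) = 29523/3906250 rad
Load 3 — applied couple M₀=7 kN·m at a=9 m (b=L-a=3):
  θ_3 = (M₀x²/(2L)-M₀(x-a)+C₁)/EI  [x>a] with C₁=M₀(3b²-L²)/(6L)=-91/8 = (7·(48/5)²/(2·12)-7·((48/5)-9)+(-91/8))/50000 = 2261/10000000 rad
Load 4 — point force P=-3 kN at a=3 m (b=L-a=9):
  θ_4 = -Pa(2L²-6Lx+3x²+a²)/(6LEI)  [x>a] = -(-3)·3·(2·12²-6·12·(48/5)+3·(48/5)²+3²)/(6·12·50000) = -2943/10000000 rad
Superposition: θ = Σ θ_i = -346829/125000000 rad ≈ -0.002775 rad

θ(48/5) = -346829/125000000 rad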